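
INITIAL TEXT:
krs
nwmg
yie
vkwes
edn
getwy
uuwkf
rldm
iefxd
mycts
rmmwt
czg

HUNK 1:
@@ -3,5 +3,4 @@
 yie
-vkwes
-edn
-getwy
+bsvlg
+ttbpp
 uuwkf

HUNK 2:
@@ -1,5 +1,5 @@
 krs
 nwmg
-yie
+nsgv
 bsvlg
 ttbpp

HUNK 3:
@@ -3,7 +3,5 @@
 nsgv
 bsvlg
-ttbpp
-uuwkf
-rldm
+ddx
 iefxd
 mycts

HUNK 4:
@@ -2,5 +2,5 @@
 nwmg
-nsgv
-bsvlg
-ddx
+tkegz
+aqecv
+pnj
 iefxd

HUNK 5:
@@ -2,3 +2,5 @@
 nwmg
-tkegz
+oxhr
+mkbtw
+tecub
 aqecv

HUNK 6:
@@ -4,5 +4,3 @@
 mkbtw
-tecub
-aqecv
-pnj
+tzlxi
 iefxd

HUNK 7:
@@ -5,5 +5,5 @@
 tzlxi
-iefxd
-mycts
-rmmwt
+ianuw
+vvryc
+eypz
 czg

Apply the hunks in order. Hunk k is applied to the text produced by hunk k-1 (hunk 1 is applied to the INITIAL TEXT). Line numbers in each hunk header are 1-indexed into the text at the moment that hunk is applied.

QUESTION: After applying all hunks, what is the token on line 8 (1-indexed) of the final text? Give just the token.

Hunk 1: at line 3 remove [vkwes,edn,getwy] add [bsvlg,ttbpp] -> 11 lines: krs nwmg yie bsvlg ttbpp uuwkf rldm iefxd mycts rmmwt czg
Hunk 2: at line 1 remove [yie] add [nsgv] -> 11 lines: krs nwmg nsgv bsvlg ttbpp uuwkf rldm iefxd mycts rmmwt czg
Hunk 3: at line 3 remove [ttbpp,uuwkf,rldm] add [ddx] -> 9 lines: krs nwmg nsgv bsvlg ddx iefxd mycts rmmwt czg
Hunk 4: at line 2 remove [nsgv,bsvlg,ddx] add [tkegz,aqecv,pnj] -> 9 lines: krs nwmg tkegz aqecv pnj iefxd mycts rmmwt czg
Hunk 5: at line 2 remove [tkegz] add [oxhr,mkbtw,tecub] -> 11 lines: krs nwmg oxhr mkbtw tecub aqecv pnj iefxd mycts rmmwt czg
Hunk 6: at line 4 remove [tecub,aqecv,pnj] add [tzlxi] -> 9 lines: krs nwmg oxhr mkbtw tzlxi iefxd mycts rmmwt czg
Hunk 7: at line 5 remove [iefxd,mycts,rmmwt] add [ianuw,vvryc,eypz] -> 9 lines: krs nwmg oxhr mkbtw tzlxi ianuw vvryc eypz czg
Final line 8: eypz

Answer: eypz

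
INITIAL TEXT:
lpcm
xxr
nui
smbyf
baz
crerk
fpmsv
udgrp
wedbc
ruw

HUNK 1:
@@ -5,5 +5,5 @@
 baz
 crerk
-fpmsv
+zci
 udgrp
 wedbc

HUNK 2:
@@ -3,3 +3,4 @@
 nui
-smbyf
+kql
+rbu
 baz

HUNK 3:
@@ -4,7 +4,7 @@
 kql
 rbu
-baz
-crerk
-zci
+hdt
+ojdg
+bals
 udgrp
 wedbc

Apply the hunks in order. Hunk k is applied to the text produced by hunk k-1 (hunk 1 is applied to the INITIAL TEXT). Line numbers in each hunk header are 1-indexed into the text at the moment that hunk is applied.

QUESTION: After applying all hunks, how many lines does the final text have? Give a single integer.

Answer: 11

Derivation:
Hunk 1: at line 5 remove [fpmsv] add [zci] -> 10 lines: lpcm xxr nui smbyf baz crerk zci udgrp wedbc ruw
Hunk 2: at line 3 remove [smbyf] add [kql,rbu] -> 11 lines: lpcm xxr nui kql rbu baz crerk zci udgrp wedbc ruw
Hunk 3: at line 4 remove [baz,crerk,zci] add [hdt,ojdg,bals] -> 11 lines: lpcm xxr nui kql rbu hdt ojdg bals udgrp wedbc ruw
Final line count: 11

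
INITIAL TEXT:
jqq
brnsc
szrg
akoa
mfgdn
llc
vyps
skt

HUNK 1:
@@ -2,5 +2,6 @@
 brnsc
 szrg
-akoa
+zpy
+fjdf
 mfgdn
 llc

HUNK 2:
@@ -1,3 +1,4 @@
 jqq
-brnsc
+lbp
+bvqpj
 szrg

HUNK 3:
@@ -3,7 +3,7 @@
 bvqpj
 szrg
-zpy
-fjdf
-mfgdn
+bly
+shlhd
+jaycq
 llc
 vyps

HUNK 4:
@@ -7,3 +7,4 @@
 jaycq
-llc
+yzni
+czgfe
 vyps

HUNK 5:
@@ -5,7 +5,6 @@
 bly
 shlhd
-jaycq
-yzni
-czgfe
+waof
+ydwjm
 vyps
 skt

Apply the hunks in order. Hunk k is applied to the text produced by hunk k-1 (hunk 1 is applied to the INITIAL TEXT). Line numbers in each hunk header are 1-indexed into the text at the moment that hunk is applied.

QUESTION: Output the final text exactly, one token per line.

Hunk 1: at line 2 remove [akoa] add [zpy,fjdf] -> 9 lines: jqq brnsc szrg zpy fjdf mfgdn llc vyps skt
Hunk 2: at line 1 remove [brnsc] add [lbp,bvqpj] -> 10 lines: jqq lbp bvqpj szrg zpy fjdf mfgdn llc vyps skt
Hunk 3: at line 3 remove [zpy,fjdf,mfgdn] add [bly,shlhd,jaycq] -> 10 lines: jqq lbp bvqpj szrg bly shlhd jaycq llc vyps skt
Hunk 4: at line 7 remove [llc] add [yzni,czgfe] -> 11 lines: jqq lbp bvqpj szrg bly shlhd jaycq yzni czgfe vyps skt
Hunk 5: at line 5 remove [jaycq,yzni,czgfe] add [waof,ydwjm] -> 10 lines: jqq lbp bvqpj szrg bly shlhd waof ydwjm vyps skt

Answer: jqq
lbp
bvqpj
szrg
bly
shlhd
waof
ydwjm
vyps
skt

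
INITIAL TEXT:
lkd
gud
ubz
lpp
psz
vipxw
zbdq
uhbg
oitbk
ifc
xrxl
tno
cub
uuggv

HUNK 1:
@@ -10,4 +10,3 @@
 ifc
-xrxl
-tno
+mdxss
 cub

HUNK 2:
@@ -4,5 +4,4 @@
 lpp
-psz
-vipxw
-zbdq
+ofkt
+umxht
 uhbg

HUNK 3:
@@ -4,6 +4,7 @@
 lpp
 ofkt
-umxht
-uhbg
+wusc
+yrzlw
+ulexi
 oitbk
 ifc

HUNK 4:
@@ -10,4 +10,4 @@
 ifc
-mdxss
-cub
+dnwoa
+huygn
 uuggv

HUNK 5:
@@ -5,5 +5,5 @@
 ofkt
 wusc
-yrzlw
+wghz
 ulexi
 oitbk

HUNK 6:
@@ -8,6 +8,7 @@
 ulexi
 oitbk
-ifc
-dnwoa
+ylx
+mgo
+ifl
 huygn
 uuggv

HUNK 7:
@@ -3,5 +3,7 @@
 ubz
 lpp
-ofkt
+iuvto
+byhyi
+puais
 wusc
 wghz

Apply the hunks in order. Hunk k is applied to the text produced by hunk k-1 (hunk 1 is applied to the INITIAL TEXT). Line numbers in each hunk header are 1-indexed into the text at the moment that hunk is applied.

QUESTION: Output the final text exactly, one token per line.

Answer: lkd
gud
ubz
lpp
iuvto
byhyi
puais
wusc
wghz
ulexi
oitbk
ylx
mgo
ifl
huygn
uuggv

Derivation:
Hunk 1: at line 10 remove [xrxl,tno] add [mdxss] -> 13 lines: lkd gud ubz lpp psz vipxw zbdq uhbg oitbk ifc mdxss cub uuggv
Hunk 2: at line 4 remove [psz,vipxw,zbdq] add [ofkt,umxht] -> 12 lines: lkd gud ubz lpp ofkt umxht uhbg oitbk ifc mdxss cub uuggv
Hunk 3: at line 4 remove [umxht,uhbg] add [wusc,yrzlw,ulexi] -> 13 lines: lkd gud ubz lpp ofkt wusc yrzlw ulexi oitbk ifc mdxss cub uuggv
Hunk 4: at line 10 remove [mdxss,cub] add [dnwoa,huygn] -> 13 lines: lkd gud ubz lpp ofkt wusc yrzlw ulexi oitbk ifc dnwoa huygn uuggv
Hunk 5: at line 5 remove [yrzlw] add [wghz] -> 13 lines: lkd gud ubz lpp ofkt wusc wghz ulexi oitbk ifc dnwoa huygn uuggv
Hunk 6: at line 8 remove [ifc,dnwoa] add [ylx,mgo,ifl] -> 14 lines: lkd gud ubz lpp ofkt wusc wghz ulexi oitbk ylx mgo ifl huygn uuggv
Hunk 7: at line 3 remove [ofkt] add [iuvto,byhyi,puais] -> 16 lines: lkd gud ubz lpp iuvto byhyi puais wusc wghz ulexi oitbk ylx mgo ifl huygn uuggv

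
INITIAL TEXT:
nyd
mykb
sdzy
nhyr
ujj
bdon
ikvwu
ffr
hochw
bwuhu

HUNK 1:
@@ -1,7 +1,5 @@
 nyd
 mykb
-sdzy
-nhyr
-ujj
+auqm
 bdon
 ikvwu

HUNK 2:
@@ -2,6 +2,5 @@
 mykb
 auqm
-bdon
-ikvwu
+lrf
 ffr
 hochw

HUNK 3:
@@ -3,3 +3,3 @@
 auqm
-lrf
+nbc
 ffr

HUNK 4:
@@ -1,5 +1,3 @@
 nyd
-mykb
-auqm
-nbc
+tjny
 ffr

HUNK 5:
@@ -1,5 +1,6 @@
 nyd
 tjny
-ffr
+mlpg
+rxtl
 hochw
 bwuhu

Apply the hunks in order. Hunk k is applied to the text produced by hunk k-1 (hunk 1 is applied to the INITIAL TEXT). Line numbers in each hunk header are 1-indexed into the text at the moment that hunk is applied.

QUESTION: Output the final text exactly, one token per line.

Hunk 1: at line 1 remove [sdzy,nhyr,ujj] add [auqm] -> 8 lines: nyd mykb auqm bdon ikvwu ffr hochw bwuhu
Hunk 2: at line 2 remove [bdon,ikvwu] add [lrf] -> 7 lines: nyd mykb auqm lrf ffr hochw bwuhu
Hunk 3: at line 3 remove [lrf] add [nbc] -> 7 lines: nyd mykb auqm nbc ffr hochw bwuhu
Hunk 4: at line 1 remove [mykb,auqm,nbc] add [tjny] -> 5 lines: nyd tjny ffr hochw bwuhu
Hunk 5: at line 1 remove [ffr] add [mlpg,rxtl] -> 6 lines: nyd tjny mlpg rxtl hochw bwuhu

Answer: nyd
tjny
mlpg
rxtl
hochw
bwuhu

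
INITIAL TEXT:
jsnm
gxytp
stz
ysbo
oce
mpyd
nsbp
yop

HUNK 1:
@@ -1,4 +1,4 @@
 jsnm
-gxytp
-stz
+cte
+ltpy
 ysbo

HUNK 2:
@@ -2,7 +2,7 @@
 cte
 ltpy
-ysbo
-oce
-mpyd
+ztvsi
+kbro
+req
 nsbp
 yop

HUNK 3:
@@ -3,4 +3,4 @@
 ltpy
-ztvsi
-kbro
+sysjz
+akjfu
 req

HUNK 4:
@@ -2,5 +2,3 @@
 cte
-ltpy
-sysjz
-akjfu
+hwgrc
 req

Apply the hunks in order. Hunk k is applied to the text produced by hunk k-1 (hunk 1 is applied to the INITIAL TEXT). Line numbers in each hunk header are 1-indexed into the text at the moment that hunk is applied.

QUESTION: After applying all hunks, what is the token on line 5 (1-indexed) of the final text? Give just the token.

Answer: nsbp

Derivation:
Hunk 1: at line 1 remove [gxytp,stz] add [cte,ltpy] -> 8 lines: jsnm cte ltpy ysbo oce mpyd nsbp yop
Hunk 2: at line 2 remove [ysbo,oce,mpyd] add [ztvsi,kbro,req] -> 8 lines: jsnm cte ltpy ztvsi kbro req nsbp yop
Hunk 3: at line 3 remove [ztvsi,kbro] add [sysjz,akjfu] -> 8 lines: jsnm cte ltpy sysjz akjfu req nsbp yop
Hunk 4: at line 2 remove [ltpy,sysjz,akjfu] add [hwgrc] -> 6 lines: jsnm cte hwgrc req nsbp yop
Final line 5: nsbp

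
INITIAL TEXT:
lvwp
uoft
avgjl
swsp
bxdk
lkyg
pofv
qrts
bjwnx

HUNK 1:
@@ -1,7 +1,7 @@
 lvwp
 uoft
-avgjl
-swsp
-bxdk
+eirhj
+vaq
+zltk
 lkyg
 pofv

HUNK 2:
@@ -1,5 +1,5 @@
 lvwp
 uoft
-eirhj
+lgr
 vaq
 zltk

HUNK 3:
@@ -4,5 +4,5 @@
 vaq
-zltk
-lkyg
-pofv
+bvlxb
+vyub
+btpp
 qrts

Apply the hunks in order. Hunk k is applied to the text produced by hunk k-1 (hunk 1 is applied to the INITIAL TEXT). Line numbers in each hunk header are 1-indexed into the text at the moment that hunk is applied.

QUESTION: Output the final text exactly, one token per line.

Hunk 1: at line 1 remove [avgjl,swsp,bxdk] add [eirhj,vaq,zltk] -> 9 lines: lvwp uoft eirhj vaq zltk lkyg pofv qrts bjwnx
Hunk 2: at line 1 remove [eirhj] add [lgr] -> 9 lines: lvwp uoft lgr vaq zltk lkyg pofv qrts bjwnx
Hunk 3: at line 4 remove [zltk,lkyg,pofv] add [bvlxb,vyub,btpp] -> 9 lines: lvwp uoft lgr vaq bvlxb vyub btpp qrts bjwnx

Answer: lvwp
uoft
lgr
vaq
bvlxb
vyub
btpp
qrts
bjwnx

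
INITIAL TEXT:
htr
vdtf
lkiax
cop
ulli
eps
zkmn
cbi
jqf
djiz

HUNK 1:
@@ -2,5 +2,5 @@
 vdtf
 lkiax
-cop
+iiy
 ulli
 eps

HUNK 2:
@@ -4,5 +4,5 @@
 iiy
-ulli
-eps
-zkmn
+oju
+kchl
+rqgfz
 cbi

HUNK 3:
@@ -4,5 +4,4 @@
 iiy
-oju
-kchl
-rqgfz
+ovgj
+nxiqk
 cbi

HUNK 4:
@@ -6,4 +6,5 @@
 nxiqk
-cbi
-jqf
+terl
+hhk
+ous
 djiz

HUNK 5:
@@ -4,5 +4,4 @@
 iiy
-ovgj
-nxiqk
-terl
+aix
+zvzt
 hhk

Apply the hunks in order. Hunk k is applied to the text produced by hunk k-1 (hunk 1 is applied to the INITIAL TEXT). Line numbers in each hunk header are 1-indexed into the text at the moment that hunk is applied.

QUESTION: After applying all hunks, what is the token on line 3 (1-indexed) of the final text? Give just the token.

Hunk 1: at line 2 remove [cop] add [iiy] -> 10 lines: htr vdtf lkiax iiy ulli eps zkmn cbi jqf djiz
Hunk 2: at line 4 remove [ulli,eps,zkmn] add [oju,kchl,rqgfz] -> 10 lines: htr vdtf lkiax iiy oju kchl rqgfz cbi jqf djiz
Hunk 3: at line 4 remove [oju,kchl,rqgfz] add [ovgj,nxiqk] -> 9 lines: htr vdtf lkiax iiy ovgj nxiqk cbi jqf djiz
Hunk 4: at line 6 remove [cbi,jqf] add [terl,hhk,ous] -> 10 lines: htr vdtf lkiax iiy ovgj nxiqk terl hhk ous djiz
Hunk 5: at line 4 remove [ovgj,nxiqk,terl] add [aix,zvzt] -> 9 lines: htr vdtf lkiax iiy aix zvzt hhk ous djiz
Final line 3: lkiax

Answer: lkiax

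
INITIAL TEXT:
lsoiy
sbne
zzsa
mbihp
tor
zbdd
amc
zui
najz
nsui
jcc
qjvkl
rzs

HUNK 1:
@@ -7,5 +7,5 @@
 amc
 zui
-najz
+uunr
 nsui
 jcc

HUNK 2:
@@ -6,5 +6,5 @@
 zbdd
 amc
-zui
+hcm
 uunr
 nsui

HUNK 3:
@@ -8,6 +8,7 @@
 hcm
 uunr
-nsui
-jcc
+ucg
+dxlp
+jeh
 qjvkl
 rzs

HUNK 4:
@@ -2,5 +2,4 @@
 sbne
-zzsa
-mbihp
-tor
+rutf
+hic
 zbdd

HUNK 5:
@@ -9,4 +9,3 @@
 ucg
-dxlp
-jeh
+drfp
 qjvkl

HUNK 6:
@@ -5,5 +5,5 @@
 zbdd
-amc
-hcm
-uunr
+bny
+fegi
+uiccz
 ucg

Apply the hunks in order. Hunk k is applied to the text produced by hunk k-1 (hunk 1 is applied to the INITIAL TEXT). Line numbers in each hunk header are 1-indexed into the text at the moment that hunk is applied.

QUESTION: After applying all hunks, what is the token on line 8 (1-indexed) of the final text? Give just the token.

Hunk 1: at line 7 remove [najz] add [uunr] -> 13 lines: lsoiy sbne zzsa mbihp tor zbdd amc zui uunr nsui jcc qjvkl rzs
Hunk 2: at line 6 remove [zui] add [hcm] -> 13 lines: lsoiy sbne zzsa mbihp tor zbdd amc hcm uunr nsui jcc qjvkl rzs
Hunk 3: at line 8 remove [nsui,jcc] add [ucg,dxlp,jeh] -> 14 lines: lsoiy sbne zzsa mbihp tor zbdd amc hcm uunr ucg dxlp jeh qjvkl rzs
Hunk 4: at line 2 remove [zzsa,mbihp,tor] add [rutf,hic] -> 13 lines: lsoiy sbne rutf hic zbdd amc hcm uunr ucg dxlp jeh qjvkl rzs
Hunk 5: at line 9 remove [dxlp,jeh] add [drfp] -> 12 lines: lsoiy sbne rutf hic zbdd amc hcm uunr ucg drfp qjvkl rzs
Hunk 6: at line 5 remove [amc,hcm,uunr] add [bny,fegi,uiccz] -> 12 lines: lsoiy sbne rutf hic zbdd bny fegi uiccz ucg drfp qjvkl rzs
Final line 8: uiccz

Answer: uiccz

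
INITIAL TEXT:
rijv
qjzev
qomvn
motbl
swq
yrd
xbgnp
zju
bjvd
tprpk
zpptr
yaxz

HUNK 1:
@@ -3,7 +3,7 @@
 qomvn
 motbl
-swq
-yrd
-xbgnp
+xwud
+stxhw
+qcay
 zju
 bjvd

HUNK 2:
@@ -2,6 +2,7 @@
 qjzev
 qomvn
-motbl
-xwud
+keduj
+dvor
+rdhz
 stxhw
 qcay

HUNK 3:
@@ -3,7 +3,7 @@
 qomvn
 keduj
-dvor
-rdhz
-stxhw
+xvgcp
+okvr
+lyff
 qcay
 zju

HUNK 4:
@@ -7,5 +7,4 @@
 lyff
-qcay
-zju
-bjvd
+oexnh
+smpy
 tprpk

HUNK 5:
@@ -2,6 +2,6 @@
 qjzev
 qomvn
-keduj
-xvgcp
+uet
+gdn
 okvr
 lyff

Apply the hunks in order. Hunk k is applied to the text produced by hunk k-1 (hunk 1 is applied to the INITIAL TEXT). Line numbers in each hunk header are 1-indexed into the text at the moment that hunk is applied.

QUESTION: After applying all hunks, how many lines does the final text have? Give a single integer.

Answer: 12

Derivation:
Hunk 1: at line 3 remove [swq,yrd,xbgnp] add [xwud,stxhw,qcay] -> 12 lines: rijv qjzev qomvn motbl xwud stxhw qcay zju bjvd tprpk zpptr yaxz
Hunk 2: at line 2 remove [motbl,xwud] add [keduj,dvor,rdhz] -> 13 lines: rijv qjzev qomvn keduj dvor rdhz stxhw qcay zju bjvd tprpk zpptr yaxz
Hunk 3: at line 3 remove [dvor,rdhz,stxhw] add [xvgcp,okvr,lyff] -> 13 lines: rijv qjzev qomvn keduj xvgcp okvr lyff qcay zju bjvd tprpk zpptr yaxz
Hunk 4: at line 7 remove [qcay,zju,bjvd] add [oexnh,smpy] -> 12 lines: rijv qjzev qomvn keduj xvgcp okvr lyff oexnh smpy tprpk zpptr yaxz
Hunk 5: at line 2 remove [keduj,xvgcp] add [uet,gdn] -> 12 lines: rijv qjzev qomvn uet gdn okvr lyff oexnh smpy tprpk zpptr yaxz
Final line count: 12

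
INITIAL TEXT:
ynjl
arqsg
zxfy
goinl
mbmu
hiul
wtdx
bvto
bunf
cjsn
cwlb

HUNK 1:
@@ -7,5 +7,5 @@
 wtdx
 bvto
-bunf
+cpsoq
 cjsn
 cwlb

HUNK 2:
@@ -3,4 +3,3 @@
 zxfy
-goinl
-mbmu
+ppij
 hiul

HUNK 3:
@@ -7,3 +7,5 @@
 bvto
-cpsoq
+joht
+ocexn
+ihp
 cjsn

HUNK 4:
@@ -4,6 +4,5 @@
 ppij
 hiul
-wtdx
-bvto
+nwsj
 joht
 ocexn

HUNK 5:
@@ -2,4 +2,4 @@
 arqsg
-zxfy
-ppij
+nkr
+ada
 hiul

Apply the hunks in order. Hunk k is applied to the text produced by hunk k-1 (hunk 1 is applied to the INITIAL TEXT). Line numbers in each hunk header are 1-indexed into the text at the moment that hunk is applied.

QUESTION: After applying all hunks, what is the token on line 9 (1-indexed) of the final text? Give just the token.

Answer: ihp

Derivation:
Hunk 1: at line 7 remove [bunf] add [cpsoq] -> 11 lines: ynjl arqsg zxfy goinl mbmu hiul wtdx bvto cpsoq cjsn cwlb
Hunk 2: at line 3 remove [goinl,mbmu] add [ppij] -> 10 lines: ynjl arqsg zxfy ppij hiul wtdx bvto cpsoq cjsn cwlb
Hunk 3: at line 7 remove [cpsoq] add [joht,ocexn,ihp] -> 12 lines: ynjl arqsg zxfy ppij hiul wtdx bvto joht ocexn ihp cjsn cwlb
Hunk 4: at line 4 remove [wtdx,bvto] add [nwsj] -> 11 lines: ynjl arqsg zxfy ppij hiul nwsj joht ocexn ihp cjsn cwlb
Hunk 5: at line 2 remove [zxfy,ppij] add [nkr,ada] -> 11 lines: ynjl arqsg nkr ada hiul nwsj joht ocexn ihp cjsn cwlb
Final line 9: ihp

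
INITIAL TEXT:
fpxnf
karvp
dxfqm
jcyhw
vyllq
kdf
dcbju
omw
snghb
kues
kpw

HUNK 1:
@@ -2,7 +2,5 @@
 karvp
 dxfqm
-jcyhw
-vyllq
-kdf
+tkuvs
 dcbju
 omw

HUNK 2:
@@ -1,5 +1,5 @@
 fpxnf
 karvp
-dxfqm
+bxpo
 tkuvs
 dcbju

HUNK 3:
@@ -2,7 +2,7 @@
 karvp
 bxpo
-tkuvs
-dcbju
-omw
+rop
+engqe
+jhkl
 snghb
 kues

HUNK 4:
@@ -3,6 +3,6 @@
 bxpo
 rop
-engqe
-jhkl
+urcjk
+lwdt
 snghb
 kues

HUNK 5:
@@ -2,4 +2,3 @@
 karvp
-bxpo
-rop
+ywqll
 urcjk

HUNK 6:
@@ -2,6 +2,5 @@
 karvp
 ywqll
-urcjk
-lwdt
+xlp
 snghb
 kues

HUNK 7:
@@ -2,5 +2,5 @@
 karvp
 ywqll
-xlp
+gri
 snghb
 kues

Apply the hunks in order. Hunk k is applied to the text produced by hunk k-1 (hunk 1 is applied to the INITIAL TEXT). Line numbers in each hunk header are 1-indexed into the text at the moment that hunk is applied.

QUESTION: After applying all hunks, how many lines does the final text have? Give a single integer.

Hunk 1: at line 2 remove [jcyhw,vyllq,kdf] add [tkuvs] -> 9 lines: fpxnf karvp dxfqm tkuvs dcbju omw snghb kues kpw
Hunk 2: at line 1 remove [dxfqm] add [bxpo] -> 9 lines: fpxnf karvp bxpo tkuvs dcbju omw snghb kues kpw
Hunk 3: at line 2 remove [tkuvs,dcbju,omw] add [rop,engqe,jhkl] -> 9 lines: fpxnf karvp bxpo rop engqe jhkl snghb kues kpw
Hunk 4: at line 3 remove [engqe,jhkl] add [urcjk,lwdt] -> 9 lines: fpxnf karvp bxpo rop urcjk lwdt snghb kues kpw
Hunk 5: at line 2 remove [bxpo,rop] add [ywqll] -> 8 lines: fpxnf karvp ywqll urcjk lwdt snghb kues kpw
Hunk 6: at line 2 remove [urcjk,lwdt] add [xlp] -> 7 lines: fpxnf karvp ywqll xlp snghb kues kpw
Hunk 7: at line 2 remove [xlp] add [gri] -> 7 lines: fpxnf karvp ywqll gri snghb kues kpw
Final line count: 7

Answer: 7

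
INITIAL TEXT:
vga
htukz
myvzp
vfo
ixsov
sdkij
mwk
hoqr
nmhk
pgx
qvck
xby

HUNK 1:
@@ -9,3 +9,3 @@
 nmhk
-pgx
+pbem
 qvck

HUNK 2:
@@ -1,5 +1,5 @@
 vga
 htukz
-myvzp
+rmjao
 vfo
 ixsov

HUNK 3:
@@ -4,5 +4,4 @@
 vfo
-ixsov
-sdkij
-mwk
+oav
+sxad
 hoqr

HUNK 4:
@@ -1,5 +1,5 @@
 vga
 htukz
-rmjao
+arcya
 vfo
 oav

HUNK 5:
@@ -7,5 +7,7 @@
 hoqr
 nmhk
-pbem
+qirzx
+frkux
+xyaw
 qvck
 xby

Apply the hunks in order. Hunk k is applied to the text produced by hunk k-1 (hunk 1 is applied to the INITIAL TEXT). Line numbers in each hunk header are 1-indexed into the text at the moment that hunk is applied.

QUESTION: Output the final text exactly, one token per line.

Hunk 1: at line 9 remove [pgx] add [pbem] -> 12 lines: vga htukz myvzp vfo ixsov sdkij mwk hoqr nmhk pbem qvck xby
Hunk 2: at line 1 remove [myvzp] add [rmjao] -> 12 lines: vga htukz rmjao vfo ixsov sdkij mwk hoqr nmhk pbem qvck xby
Hunk 3: at line 4 remove [ixsov,sdkij,mwk] add [oav,sxad] -> 11 lines: vga htukz rmjao vfo oav sxad hoqr nmhk pbem qvck xby
Hunk 4: at line 1 remove [rmjao] add [arcya] -> 11 lines: vga htukz arcya vfo oav sxad hoqr nmhk pbem qvck xby
Hunk 5: at line 7 remove [pbem] add [qirzx,frkux,xyaw] -> 13 lines: vga htukz arcya vfo oav sxad hoqr nmhk qirzx frkux xyaw qvck xby

Answer: vga
htukz
arcya
vfo
oav
sxad
hoqr
nmhk
qirzx
frkux
xyaw
qvck
xby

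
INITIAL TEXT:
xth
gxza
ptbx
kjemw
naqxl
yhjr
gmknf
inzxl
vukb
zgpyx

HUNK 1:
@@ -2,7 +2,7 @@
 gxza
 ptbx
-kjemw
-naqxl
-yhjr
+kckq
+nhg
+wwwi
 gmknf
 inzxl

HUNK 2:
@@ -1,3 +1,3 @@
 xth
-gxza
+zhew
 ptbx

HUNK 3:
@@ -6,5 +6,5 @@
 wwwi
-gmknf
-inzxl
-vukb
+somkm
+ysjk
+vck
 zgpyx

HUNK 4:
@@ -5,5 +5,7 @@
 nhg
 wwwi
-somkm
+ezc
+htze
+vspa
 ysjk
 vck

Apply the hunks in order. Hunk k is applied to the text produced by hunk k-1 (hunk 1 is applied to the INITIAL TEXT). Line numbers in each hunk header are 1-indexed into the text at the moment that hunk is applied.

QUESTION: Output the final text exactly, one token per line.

Answer: xth
zhew
ptbx
kckq
nhg
wwwi
ezc
htze
vspa
ysjk
vck
zgpyx

Derivation:
Hunk 1: at line 2 remove [kjemw,naqxl,yhjr] add [kckq,nhg,wwwi] -> 10 lines: xth gxza ptbx kckq nhg wwwi gmknf inzxl vukb zgpyx
Hunk 2: at line 1 remove [gxza] add [zhew] -> 10 lines: xth zhew ptbx kckq nhg wwwi gmknf inzxl vukb zgpyx
Hunk 3: at line 6 remove [gmknf,inzxl,vukb] add [somkm,ysjk,vck] -> 10 lines: xth zhew ptbx kckq nhg wwwi somkm ysjk vck zgpyx
Hunk 4: at line 5 remove [somkm] add [ezc,htze,vspa] -> 12 lines: xth zhew ptbx kckq nhg wwwi ezc htze vspa ysjk vck zgpyx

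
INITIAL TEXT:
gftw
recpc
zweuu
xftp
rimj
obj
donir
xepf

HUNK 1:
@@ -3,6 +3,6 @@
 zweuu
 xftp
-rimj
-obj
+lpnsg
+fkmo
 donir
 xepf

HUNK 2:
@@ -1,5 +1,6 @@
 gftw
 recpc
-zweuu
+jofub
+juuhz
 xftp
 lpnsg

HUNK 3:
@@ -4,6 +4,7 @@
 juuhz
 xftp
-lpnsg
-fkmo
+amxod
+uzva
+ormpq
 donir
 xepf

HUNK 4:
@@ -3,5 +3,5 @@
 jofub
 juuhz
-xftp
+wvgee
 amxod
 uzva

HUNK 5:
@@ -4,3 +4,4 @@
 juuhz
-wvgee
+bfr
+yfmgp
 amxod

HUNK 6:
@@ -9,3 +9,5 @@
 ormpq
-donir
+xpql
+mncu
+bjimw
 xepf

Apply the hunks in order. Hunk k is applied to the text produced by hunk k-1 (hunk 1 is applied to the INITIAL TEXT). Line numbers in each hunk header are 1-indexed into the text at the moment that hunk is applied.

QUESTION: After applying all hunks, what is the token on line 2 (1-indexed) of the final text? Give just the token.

Answer: recpc

Derivation:
Hunk 1: at line 3 remove [rimj,obj] add [lpnsg,fkmo] -> 8 lines: gftw recpc zweuu xftp lpnsg fkmo donir xepf
Hunk 2: at line 1 remove [zweuu] add [jofub,juuhz] -> 9 lines: gftw recpc jofub juuhz xftp lpnsg fkmo donir xepf
Hunk 3: at line 4 remove [lpnsg,fkmo] add [amxod,uzva,ormpq] -> 10 lines: gftw recpc jofub juuhz xftp amxod uzva ormpq donir xepf
Hunk 4: at line 3 remove [xftp] add [wvgee] -> 10 lines: gftw recpc jofub juuhz wvgee amxod uzva ormpq donir xepf
Hunk 5: at line 4 remove [wvgee] add [bfr,yfmgp] -> 11 lines: gftw recpc jofub juuhz bfr yfmgp amxod uzva ormpq donir xepf
Hunk 6: at line 9 remove [donir] add [xpql,mncu,bjimw] -> 13 lines: gftw recpc jofub juuhz bfr yfmgp amxod uzva ormpq xpql mncu bjimw xepf
Final line 2: recpc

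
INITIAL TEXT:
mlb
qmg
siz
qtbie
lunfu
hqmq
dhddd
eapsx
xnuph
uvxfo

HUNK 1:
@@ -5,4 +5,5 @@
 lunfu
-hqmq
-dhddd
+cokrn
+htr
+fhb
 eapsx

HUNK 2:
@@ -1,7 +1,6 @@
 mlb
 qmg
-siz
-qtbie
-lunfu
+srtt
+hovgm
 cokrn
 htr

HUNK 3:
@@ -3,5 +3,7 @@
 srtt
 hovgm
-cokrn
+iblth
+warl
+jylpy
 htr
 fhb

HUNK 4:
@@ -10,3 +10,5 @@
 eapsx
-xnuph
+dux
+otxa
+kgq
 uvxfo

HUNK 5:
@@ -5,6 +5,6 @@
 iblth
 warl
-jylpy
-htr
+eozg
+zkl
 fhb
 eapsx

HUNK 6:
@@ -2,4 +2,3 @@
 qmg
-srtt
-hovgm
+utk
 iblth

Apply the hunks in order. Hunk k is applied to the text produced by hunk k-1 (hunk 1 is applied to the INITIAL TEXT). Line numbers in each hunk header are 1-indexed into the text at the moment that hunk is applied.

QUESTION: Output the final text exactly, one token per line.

Answer: mlb
qmg
utk
iblth
warl
eozg
zkl
fhb
eapsx
dux
otxa
kgq
uvxfo

Derivation:
Hunk 1: at line 5 remove [hqmq,dhddd] add [cokrn,htr,fhb] -> 11 lines: mlb qmg siz qtbie lunfu cokrn htr fhb eapsx xnuph uvxfo
Hunk 2: at line 1 remove [siz,qtbie,lunfu] add [srtt,hovgm] -> 10 lines: mlb qmg srtt hovgm cokrn htr fhb eapsx xnuph uvxfo
Hunk 3: at line 3 remove [cokrn] add [iblth,warl,jylpy] -> 12 lines: mlb qmg srtt hovgm iblth warl jylpy htr fhb eapsx xnuph uvxfo
Hunk 4: at line 10 remove [xnuph] add [dux,otxa,kgq] -> 14 lines: mlb qmg srtt hovgm iblth warl jylpy htr fhb eapsx dux otxa kgq uvxfo
Hunk 5: at line 5 remove [jylpy,htr] add [eozg,zkl] -> 14 lines: mlb qmg srtt hovgm iblth warl eozg zkl fhb eapsx dux otxa kgq uvxfo
Hunk 6: at line 2 remove [srtt,hovgm] add [utk] -> 13 lines: mlb qmg utk iblth warl eozg zkl fhb eapsx dux otxa kgq uvxfo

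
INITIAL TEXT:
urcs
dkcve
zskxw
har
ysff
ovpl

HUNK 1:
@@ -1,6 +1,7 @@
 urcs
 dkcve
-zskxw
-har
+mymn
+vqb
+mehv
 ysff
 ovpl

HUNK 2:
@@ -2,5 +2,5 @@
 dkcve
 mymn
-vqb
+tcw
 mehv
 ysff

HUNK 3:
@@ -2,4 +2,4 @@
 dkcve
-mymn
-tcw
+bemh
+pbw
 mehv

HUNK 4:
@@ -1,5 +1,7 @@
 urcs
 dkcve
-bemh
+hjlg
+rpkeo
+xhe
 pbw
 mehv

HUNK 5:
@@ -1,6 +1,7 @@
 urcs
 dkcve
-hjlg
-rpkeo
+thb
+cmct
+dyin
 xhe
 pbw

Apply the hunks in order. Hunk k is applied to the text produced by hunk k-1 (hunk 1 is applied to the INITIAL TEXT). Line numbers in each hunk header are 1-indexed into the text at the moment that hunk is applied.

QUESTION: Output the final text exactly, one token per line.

Answer: urcs
dkcve
thb
cmct
dyin
xhe
pbw
mehv
ysff
ovpl

Derivation:
Hunk 1: at line 1 remove [zskxw,har] add [mymn,vqb,mehv] -> 7 lines: urcs dkcve mymn vqb mehv ysff ovpl
Hunk 2: at line 2 remove [vqb] add [tcw] -> 7 lines: urcs dkcve mymn tcw mehv ysff ovpl
Hunk 3: at line 2 remove [mymn,tcw] add [bemh,pbw] -> 7 lines: urcs dkcve bemh pbw mehv ysff ovpl
Hunk 4: at line 1 remove [bemh] add [hjlg,rpkeo,xhe] -> 9 lines: urcs dkcve hjlg rpkeo xhe pbw mehv ysff ovpl
Hunk 5: at line 1 remove [hjlg,rpkeo] add [thb,cmct,dyin] -> 10 lines: urcs dkcve thb cmct dyin xhe pbw mehv ysff ovpl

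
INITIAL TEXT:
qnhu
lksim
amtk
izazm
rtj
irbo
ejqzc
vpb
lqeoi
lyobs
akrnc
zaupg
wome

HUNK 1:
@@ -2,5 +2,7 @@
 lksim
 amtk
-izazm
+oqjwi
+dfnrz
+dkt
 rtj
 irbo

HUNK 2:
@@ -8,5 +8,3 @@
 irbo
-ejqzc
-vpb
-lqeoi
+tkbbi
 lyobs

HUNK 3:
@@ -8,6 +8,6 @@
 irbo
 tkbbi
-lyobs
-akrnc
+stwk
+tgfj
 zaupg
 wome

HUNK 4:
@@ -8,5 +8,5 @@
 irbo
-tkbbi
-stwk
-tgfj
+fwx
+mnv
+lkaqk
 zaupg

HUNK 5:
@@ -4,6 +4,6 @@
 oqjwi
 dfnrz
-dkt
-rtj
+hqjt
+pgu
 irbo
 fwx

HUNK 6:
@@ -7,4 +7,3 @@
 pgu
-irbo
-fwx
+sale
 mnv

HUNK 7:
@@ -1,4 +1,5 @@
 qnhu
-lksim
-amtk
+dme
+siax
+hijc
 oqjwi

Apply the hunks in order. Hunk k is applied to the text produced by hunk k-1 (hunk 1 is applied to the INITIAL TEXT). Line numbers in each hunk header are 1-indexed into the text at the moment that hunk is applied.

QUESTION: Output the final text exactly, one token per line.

Answer: qnhu
dme
siax
hijc
oqjwi
dfnrz
hqjt
pgu
sale
mnv
lkaqk
zaupg
wome

Derivation:
Hunk 1: at line 2 remove [izazm] add [oqjwi,dfnrz,dkt] -> 15 lines: qnhu lksim amtk oqjwi dfnrz dkt rtj irbo ejqzc vpb lqeoi lyobs akrnc zaupg wome
Hunk 2: at line 8 remove [ejqzc,vpb,lqeoi] add [tkbbi] -> 13 lines: qnhu lksim amtk oqjwi dfnrz dkt rtj irbo tkbbi lyobs akrnc zaupg wome
Hunk 3: at line 8 remove [lyobs,akrnc] add [stwk,tgfj] -> 13 lines: qnhu lksim amtk oqjwi dfnrz dkt rtj irbo tkbbi stwk tgfj zaupg wome
Hunk 4: at line 8 remove [tkbbi,stwk,tgfj] add [fwx,mnv,lkaqk] -> 13 lines: qnhu lksim amtk oqjwi dfnrz dkt rtj irbo fwx mnv lkaqk zaupg wome
Hunk 5: at line 4 remove [dkt,rtj] add [hqjt,pgu] -> 13 lines: qnhu lksim amtk oqjwi dfnrz hqjt pgu irbo fwx mnv lkaqk zaupg wome
Hunk 6: at line 7 remove [irbo,fwx] add [sale] -> 12 lines: qnhu lksim amtk oqjwi dfnrz hqjt pgu sale mnv lkaqk zaupg wome
Hunk 7: at line 1 remove [lksim,amtk] add [dme,siax,hijc] -> 13 lines: qnhu dme siax hijc oqjwi dfnrz hqjt pgu sale mnv lkaqk zaupg wome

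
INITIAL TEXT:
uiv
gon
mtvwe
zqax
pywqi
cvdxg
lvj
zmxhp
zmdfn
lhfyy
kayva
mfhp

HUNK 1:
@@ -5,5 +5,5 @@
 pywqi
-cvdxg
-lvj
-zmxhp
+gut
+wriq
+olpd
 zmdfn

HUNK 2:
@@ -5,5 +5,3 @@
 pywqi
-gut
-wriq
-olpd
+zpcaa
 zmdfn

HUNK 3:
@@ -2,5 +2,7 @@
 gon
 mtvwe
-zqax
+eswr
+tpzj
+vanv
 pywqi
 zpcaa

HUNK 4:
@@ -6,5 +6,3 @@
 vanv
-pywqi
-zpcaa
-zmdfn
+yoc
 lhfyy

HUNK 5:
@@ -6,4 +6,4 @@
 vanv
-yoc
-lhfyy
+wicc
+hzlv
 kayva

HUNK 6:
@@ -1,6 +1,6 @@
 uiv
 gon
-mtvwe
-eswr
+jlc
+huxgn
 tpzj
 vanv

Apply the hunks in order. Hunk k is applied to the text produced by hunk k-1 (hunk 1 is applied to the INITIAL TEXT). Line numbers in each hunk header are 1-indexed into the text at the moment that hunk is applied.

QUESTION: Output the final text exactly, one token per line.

Hunk 1: at line 5 remove [cvdxg,lvj,zmxhp] add [gut,wriq,olpd] -> 12 lines: uiv gon mtvwe zqax pywqi gut wriq olpd zmdfn lhfyy kayva mfhp
Hunk 2: at line 5 remove [gut,wriq,olpd] add [zpcaa] -> 10 lines: uiv gon mtvwe zqax pywqi zpcaa zmdfn lhfyy kayva mfhp
Hunk 3: at line 2 remove [zqax] add [eswr,tpzj,vanv] -> 12 lines: uiv gon mtvwe eswr tpzj vanv pywqi zpcaa zmdfn lhfyy kayva mfhp
Hunk 4: at line 6 remove [pywqi,zpcaa,zmdfn] add [yoc] -> 10 lines: uiv gon mtvwe eswr tpzj vanv yoc lhfyy kayva mfhp
Hunk 5: at line 6 remove [yoc,lhfyy] add [wicc,hzlv] -> 10 lines: uiv gon mtvwe eswr tpzj vanv wicc hzlv kayva mfhp
Hunk 6: at line 1 remove [mtvwe,eswr] add [jlc,huxgn] -> 10 lines: uiv gon jlc huxgn tpzj vanv wicc hzlv kayva mfhp

Answer: uiv
gon
jlc
huxgn
tpzj
vanv
wicc
hzlv
kayva
mfhp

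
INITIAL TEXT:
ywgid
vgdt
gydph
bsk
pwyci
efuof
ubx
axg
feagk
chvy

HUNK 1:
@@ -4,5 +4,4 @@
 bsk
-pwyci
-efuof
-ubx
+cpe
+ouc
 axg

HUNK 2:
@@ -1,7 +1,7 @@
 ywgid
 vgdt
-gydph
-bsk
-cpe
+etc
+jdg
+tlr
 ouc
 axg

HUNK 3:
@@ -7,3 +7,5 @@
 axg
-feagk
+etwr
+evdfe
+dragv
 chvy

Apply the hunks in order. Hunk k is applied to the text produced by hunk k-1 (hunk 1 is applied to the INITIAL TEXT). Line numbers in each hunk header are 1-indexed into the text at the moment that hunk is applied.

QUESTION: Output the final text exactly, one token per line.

Hunk 1: at line 4 remove [pwyci,efuof,ubx] add [cpe,ouc] -> 9 lines: ywgid vgdt gydph bsk cpe ouc axg feagk chvy
Hunk 2: at line 1 remove [gydph,bsk,cpe] add [etc,jdg,tlr] -> 9 lines: ywgid vgdt etc jdg tlr ouc axg feagk chvy
Hunk 3: at line 7 remove [feagk] add [etwr,evdfe,dragv] -> 11 lines: ywgid vgdt etc jdg tlr ouc axg etwr evdfe dragv chvy

Answer: ywgid
vgdt
etc
jdg
tlr
ouc
axg
etwr
evdfe
dragv
chvy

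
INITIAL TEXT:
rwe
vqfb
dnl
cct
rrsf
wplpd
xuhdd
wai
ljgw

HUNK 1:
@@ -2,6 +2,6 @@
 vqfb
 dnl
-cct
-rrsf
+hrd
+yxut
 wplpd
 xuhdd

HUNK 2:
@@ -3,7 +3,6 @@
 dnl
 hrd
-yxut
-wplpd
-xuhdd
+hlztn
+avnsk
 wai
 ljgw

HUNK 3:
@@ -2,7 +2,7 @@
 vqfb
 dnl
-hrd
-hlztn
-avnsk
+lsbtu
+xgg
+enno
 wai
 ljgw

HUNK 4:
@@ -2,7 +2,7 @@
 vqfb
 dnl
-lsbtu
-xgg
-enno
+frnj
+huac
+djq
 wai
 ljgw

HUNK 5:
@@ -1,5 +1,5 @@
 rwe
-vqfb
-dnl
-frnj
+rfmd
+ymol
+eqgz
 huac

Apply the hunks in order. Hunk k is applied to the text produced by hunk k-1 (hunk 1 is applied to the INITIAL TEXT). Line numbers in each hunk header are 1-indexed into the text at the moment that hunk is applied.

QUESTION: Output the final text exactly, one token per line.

Answer: rwe
rfmd
ymol
eqgz
huac
djq
wai
ljgw

Derivation:
Hunk 1: at line 2 remove [cct,rrsf] add [hrd,yxut] -> 9 lines: rwe vqfb dnl hrd yxut wplpd xuhdd wai ljgw
Hunk 2: at line 3 remove [yxut,wplpd,xuhdd] add [hlztn,avnsk] -> 8 lines: rwe vqfb dnl hrd hlztn avnsk wai ljgw
Hunk 3: at line 2 remove [hrd,hlztn,avnsk] add [lsbtu,xgg,enno] -> 8 lines: rwe vqfb dnl lsbtu xgg enno wai ljgw
Hunk 4: at line 2 remove [lsbtu,xgg,enno] add [frnj,huac,djq] -> 8 lines: rwe vqfb dnl frnj huac djq wai ljgw
Hunk 5: at line 1 remove [vqfb,dnl,frnj] add [rfmd,ymol,eqgz] -> 8 lines: rwe rfmd ymol eqgz huac djq wai ljgw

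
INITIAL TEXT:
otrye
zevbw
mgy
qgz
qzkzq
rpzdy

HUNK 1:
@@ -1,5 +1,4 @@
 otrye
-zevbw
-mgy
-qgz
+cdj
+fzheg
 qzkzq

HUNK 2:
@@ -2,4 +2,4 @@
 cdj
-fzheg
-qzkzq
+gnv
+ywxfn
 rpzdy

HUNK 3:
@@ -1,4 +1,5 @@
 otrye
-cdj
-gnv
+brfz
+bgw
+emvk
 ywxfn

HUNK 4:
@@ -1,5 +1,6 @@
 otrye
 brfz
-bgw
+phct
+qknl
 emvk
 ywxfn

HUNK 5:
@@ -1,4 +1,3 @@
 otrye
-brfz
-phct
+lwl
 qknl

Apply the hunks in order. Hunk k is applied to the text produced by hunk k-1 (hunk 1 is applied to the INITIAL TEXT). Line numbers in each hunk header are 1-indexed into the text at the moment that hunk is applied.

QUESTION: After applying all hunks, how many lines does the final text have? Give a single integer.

Answer: 6

Derivation:
Hunk 1: at line 1 remove [zevbw,mgy,qgz] add [cdj,fzheg] -> 5 lines: otrye cdj fzheg qzkzq rpzdy
Hunk 2: at line 2 remove [fzheg,qzkzq] add [gnv,ywxfn] -> 5 lines: otrye cdj gnv ywxfn rpzdy
Hunk 3: at line 1 remove [cdj,gnv] add [brfz,bgw,emvk] -> 6 lines: otrye brfz bgw emvk ywxfn rpzdy
Hunk 4: at line 1 remove [bgw] add [phct,qknl] -> 7 lines: otrye brfz phct qknl emvk ywxfn rpzdy
Hunk 5: at line 1 remove [brfz,phct] add [lwl] -> 6 lines: otrye lwl qknl emvk ywxfn rpzdy
Final line count: 6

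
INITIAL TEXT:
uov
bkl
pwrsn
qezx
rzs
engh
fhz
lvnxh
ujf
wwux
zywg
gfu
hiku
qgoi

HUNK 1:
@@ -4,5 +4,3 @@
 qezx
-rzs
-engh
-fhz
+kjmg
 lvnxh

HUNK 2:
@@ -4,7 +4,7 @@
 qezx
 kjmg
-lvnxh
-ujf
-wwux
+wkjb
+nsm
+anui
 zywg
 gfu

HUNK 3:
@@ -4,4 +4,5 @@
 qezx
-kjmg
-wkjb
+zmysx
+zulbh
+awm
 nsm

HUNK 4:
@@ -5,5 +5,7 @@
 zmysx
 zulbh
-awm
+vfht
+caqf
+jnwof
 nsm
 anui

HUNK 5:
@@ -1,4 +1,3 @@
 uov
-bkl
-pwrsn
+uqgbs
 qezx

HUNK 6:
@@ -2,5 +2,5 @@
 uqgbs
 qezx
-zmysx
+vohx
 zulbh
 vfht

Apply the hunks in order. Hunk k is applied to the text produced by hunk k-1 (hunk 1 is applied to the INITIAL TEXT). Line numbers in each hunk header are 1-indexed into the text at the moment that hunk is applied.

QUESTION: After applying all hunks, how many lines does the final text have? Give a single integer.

Answer: 14

Derivation:
Hunk 1: at line 4 remove [rzs,engh,fhz] add [kjmg] -> 12 lines: uov bkl pwrsn qezx kjmg lvnxh ujf wwux zywg gfu hiku qgoi
Hunk 2: at line 4 remove [lvnxh,ujf,wwux] add [wkjb,nsm,anui] -> 12 lines: uov bkl pwrsn qezx kjmg wkjb nsm anui zywg gfu hiku qgoi
Hunk 3: at line 4 remove [kjmg,wkjb] add [zmysx,zulbh,awm] -> 13 lines: uov bkl pwrsn qezx zmysx zulbh awm nsm anui zywg gfu hiku qgoi
Hunk 4: at line 5 remove [awm] add [vfht,caqf,jnwof] -> 15 lines: uov bkl pwrsn qezx zmysx zulbh vfht caqf jnwof nsm anui zywg gfu hiku qgoi
Hunk 5: at line 1 remove [bkl,pwrsn] add [uqgbs] -> 14 lines: uov uqgbs qezx zmysx zulbh vfht caqf jnwof nsm anui zywg gfu hiku qgoi
Hunk 6: at line 2 remove [zmysx] add [vohx] -> 14 lines: uov uqgbs qezx vohx zulbh vfht caqf jnwof nsm anui zywg gfu hiku qgoi
Final line count: 14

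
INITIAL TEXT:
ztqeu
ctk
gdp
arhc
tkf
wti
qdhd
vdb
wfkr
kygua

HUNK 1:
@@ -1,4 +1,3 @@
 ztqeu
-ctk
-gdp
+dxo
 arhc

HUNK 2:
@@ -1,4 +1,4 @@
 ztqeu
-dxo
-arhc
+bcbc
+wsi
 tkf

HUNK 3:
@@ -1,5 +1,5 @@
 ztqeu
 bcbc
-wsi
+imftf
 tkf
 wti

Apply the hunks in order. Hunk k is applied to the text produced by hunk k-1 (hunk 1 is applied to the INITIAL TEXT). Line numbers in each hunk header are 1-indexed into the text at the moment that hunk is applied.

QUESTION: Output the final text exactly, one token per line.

Hunk 1: at line 1 remove [ctk,gdp] add [dxo] -> 9 lines: ztqeu dxo arhc tkf wti qdhd vdb wfkr kygua
Hunk 2: at line 1 remove [dxo,arhc] add [bcbc,wsi] -> 9 lines: ztqeu bcbc wsi tkf wti qdhd vdb wfkr kygua
Hunk 3: at line 1 remove [wsi] add [imftf] -> 9 lines: ztqeu bcbc imftf tkf wti qdhd vdb wfkr kygua

Answer: ztqeu
bcbc
imftf
tkf
wti
qdhd
vdb
wfkr
kygua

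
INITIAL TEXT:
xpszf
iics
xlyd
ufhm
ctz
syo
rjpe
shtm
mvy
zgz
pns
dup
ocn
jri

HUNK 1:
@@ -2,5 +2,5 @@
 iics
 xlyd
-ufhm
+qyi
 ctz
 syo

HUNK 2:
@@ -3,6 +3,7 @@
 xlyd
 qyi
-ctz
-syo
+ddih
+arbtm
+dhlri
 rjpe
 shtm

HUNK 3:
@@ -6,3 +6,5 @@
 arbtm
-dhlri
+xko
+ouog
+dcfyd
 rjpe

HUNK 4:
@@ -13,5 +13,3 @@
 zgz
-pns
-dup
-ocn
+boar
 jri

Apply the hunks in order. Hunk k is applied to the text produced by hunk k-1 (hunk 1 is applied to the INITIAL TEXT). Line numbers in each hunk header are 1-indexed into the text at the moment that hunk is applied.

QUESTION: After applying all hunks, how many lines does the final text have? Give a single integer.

Answer: 15

Derivation:
Hunk 1: at line 2 remove [ufhm] add [qyi] -> 14 lines: xpszf iics xlyd qyi ctz syo rjpe shtm mvy zgz pns dup ocn jri
Hunk 2: at line 3 remove [ctz,syo] add [ddih,arbtm,dhlri] -> 15 lines: xpszf iics xlyd qyi ddih arbtm dhlri rjpe shtm mvy zgz pns dup ocn jri
Hunk 3: at line 6 remove [dhlri] add [xko,ouog,dcfyd] -> 17 lines: xpszf iics xlyd qyi ddih arbtm xko ouog dcfyd rjpe shtm mvy zgz pns dup ocn jri
Hunk 4: at line 13 remove [pns,dup,ocn] add [boar] -> 15 lines: xpszf iics xlyd qyi ddih arbtm xko ouog dcfyd rjpe shtm mvy zgz boar jri
Final line count: 15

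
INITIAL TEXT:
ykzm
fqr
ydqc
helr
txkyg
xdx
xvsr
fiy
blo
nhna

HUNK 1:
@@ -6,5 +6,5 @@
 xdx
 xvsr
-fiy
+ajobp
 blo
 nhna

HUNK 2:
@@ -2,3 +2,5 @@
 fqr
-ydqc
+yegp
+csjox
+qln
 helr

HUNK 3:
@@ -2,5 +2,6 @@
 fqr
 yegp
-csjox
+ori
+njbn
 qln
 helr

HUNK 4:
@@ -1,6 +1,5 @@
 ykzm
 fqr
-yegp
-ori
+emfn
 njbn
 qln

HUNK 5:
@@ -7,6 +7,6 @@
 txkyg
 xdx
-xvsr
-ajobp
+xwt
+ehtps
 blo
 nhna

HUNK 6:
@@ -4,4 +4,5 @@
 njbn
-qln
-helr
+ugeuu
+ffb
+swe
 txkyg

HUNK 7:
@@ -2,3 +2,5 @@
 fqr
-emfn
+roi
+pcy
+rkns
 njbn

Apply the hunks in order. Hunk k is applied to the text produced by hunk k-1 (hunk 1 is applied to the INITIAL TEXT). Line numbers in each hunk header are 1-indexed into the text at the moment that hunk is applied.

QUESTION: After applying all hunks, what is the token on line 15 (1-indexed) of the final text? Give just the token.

Hunk 1: at line 6 remove [fiy] add [ajobp] -> 10 lines: ykzm fqr ydqc helr txkyg xdx xvsr ajobp blo nhna
Hunk 2: at line 2 remove [ydqc] add [yegp,csjox,qln] -> 12 lines: ykzm fqr yegp csjox qln helr txkyg xdx xvsr ajobp blo nhna
Hunk 3: at line 2 remove [csjox] add [ori,njbn] -> 13 lines: ykzm fqr yegp ori njbn qln helr txkyg xdx xvsr ajobp blo nhna
Hunk 4: at line 1 remove [yegp,ori] add [emfn] -> 12 lines: ykzm fqr emfn njbn qln helr txkyg xdx xvsr ajobp blo nhna
Hunk 5: at line 7 remove [xvsr,ajobp] add [xwt,ehtps] -> 12 lines: ykzm fqr emfn njbn qln helr txkyg xdx xwt ehtps blo nhna
Hunk 6: at line 4 remove [qln,helr] add [ugeuu,ffb,swe] -> 13 lines: ykzm fqr emfn njbn ugeuu ffb swe txkyg xdx xwt ehtps blo nhna
Hunk 7: at line 2 remove [emfn] add [roi,pcy,rkns] -> 15 lines: ykzm fqr roi pcy rkns njbn ugeuu ffb swe txkyg xdx xwt ehtps blo nhna
Final line 15: nhna

Answer: nhna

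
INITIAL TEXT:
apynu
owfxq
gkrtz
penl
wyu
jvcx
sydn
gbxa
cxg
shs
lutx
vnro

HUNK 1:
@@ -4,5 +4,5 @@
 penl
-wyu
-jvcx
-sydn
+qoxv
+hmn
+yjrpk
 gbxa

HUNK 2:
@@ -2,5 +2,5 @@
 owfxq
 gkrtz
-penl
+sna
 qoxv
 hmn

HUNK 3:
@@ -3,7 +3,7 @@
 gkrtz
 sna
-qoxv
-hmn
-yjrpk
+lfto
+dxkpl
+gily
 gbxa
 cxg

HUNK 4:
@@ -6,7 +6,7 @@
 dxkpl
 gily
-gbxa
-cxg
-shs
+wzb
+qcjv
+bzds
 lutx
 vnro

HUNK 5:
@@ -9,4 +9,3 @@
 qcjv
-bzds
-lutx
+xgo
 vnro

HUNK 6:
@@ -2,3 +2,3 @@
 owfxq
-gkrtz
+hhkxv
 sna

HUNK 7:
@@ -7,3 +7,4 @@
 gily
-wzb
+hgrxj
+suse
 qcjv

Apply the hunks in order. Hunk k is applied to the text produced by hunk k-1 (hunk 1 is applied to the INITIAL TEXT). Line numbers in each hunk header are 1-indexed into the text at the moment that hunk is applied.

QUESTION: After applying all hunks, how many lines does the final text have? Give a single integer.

Hunk 1: at line 4 remove [wyu,jvcx,sydn] add [qoxv,hmn,yjrpk] -> 12 lines: apynu owfxq gkrtz penl qoxv hmn yjrpk gbxa cxg shs lutx vnro
Hunk 2: at line 2 remove [penl] add [sna] -> 12 lines: apynu owfxq gkrtz sna qoxv hmn yjrpk gbxa cxg shs lutx vnro
Hunk 3: at line 3 remove [qoxv,hmn,yjrpk] add [lfto,dxkpl,gily] -> 12 lines: apynu owfxq gkrtz sna lfto dxkpl gily gbxa cxg shs lutx vnro
Hunk 4: at line 6 remove [gbxa,cxg,shs] add [wzb,qcjv,bzds] -> 12 lines: apynu owfxq gkrtz sna lfto dxkpl gily wzb qcjv bzds lutx vnro
Hunk 5: at line 9 remove [bzds,lutx] add [xgo] -> 11 lines: apynu owfxq gkrtz sna lfto dxkpl gily wzb qcjv xgo vnro
Hunk 6: at line 2 remove [gkrtz] add [hhkxv] -> 11 lines: apynu owfxq hhkxv sna lfto dxkpl gily wzb qcjv xgo vnro
Hunk 7: at line 7 remove [wzb] add [hgrxj,suse] -> 12 lines: apynu owfxq hhkxv sna lfto dxkpl gily hgrxj suse qcjv xgo vnro
Final line count: 12

Answer: 12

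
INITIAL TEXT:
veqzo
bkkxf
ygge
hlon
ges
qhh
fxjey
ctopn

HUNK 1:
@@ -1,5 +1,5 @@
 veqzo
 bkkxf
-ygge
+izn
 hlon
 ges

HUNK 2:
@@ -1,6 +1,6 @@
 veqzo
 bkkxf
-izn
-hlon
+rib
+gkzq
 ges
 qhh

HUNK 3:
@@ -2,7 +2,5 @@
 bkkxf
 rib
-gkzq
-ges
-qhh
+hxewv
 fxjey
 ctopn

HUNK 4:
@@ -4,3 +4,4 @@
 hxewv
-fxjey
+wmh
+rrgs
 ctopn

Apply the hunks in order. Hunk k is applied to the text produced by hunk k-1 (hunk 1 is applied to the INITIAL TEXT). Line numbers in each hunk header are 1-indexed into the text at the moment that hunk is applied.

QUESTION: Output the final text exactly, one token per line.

Answer: veqzo
bkkxf
rib
hxewv
wmh
rrgs
ctopn

Derivation:
Hunk 1: at line 1 remove [ygge] add [izn] -> 8 lines: veqzo bkkxf izn hlon ges qhh fxjey ctopn
Hunk 2: at line 1 remove [izn,hlon] add [rib,gkzq] -> 8 lines: veqzo bkkxf rib gkzq ges qhh fxjey ctopn
Hunk 3: at line 2 remove [gkzq,ges,qhh] add [hxewv] -> 6 lines: veqzo bkkxf rib hxewv fxjey ctopn
Hunk 4: at line 4 remove [fxjey] add [wmh,rrgs] -> 7 lines: veqzo bkkxf rib hxewv wmh rrgs ctopn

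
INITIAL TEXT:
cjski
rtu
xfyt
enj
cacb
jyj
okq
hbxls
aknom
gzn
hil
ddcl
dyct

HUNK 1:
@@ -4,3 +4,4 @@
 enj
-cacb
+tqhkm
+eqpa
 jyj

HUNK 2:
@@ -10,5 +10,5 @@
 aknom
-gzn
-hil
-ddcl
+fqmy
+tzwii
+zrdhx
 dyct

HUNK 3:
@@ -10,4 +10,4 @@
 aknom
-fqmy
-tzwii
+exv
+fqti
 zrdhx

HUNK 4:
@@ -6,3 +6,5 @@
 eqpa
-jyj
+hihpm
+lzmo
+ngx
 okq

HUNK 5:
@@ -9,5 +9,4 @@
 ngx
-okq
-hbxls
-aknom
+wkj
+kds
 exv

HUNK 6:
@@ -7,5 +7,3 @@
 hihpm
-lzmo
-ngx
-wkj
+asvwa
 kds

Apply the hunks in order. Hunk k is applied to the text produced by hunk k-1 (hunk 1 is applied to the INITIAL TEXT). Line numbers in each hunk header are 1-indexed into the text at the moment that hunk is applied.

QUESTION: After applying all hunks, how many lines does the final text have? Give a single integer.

Hunk 1: at line 4 remove [cacb] add [tqhkm,eqpa] -> 14 lines: cjski rtu xfyt enj tqhkm eqpa jyj okq hbxls aknom gzn hil ddcl dyct
Hunk 2: at line 10 remove [gzn,hil,ddcl] add [fqmy,tzwii,zrdhx] -> 14 lines: cjski rtu xfyt enj tqhkm eqpa jyj okq hbxls aknom fqmy tzwii zrdhx dyct
Hunk 3: at line 10 remove [fqmy,tzwii] add [exv,fqti] -> 14 lines: cjski rtu xfyt enj tqhkm eqpa jyj okq hbxls aknom exv fqti zrdhx dyct
Hunk 4: at line 6 remove [jyj] add [hihpm,lzmo,ngx] -> 16 lines: cjski rtu xfyt enj tqhkm eqpa hihpm lzmo ngx okq hbxls aknom exv fqti zrdhx dyct
Hunk 5: at line 9 remove [okq,hbxls,aknom] add [wkj,kds] -> 15 lines: cjski rtu xfyt enj tqhkm eqpa hihpm lzmo ngx wkj kds exv fqti zrdhx dyct
Hunk 6: at line 7 remove [lzmo,ngx,wkj] add [asvwa] -> 13 lines: cjski rtu xfyt enj tqhkm eqpa hihpm asvwa kds exv fqti zrdhx dyct
Final line count: 13

Answer: 13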